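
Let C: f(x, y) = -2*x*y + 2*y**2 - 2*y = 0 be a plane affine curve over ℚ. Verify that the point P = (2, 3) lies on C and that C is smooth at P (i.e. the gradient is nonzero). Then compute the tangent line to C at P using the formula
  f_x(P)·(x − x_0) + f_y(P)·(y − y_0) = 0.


Tangent line at P: -6*x + 6*y - 6 = 0.

Step 1: f(2, 3) = 0, so P lies on C.
Step 2: partial derivatives
  f_x(x, y) = -2*y, f_y(x, y) = -2*x + 4*y - 2.
  f_x(P) = -6, f_y(P) = 6 (gradient nonzero, so P is smooth).
Step 3: tangent line at P: -6·(x − 2) + 6·(y − 3) = 0.
Expanding: -6*x + 6*y - 6 = 0.


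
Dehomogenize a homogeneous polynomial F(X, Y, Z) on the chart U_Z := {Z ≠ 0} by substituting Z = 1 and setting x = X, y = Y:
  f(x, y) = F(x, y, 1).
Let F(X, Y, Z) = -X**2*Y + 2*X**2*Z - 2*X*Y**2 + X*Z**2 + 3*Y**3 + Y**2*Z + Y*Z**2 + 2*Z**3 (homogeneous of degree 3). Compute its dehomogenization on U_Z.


f(x, y) = -x**2*y + 2*x**2 - 2*x*y**2 + x + 3*y**3 + y**2 + y + 2

On U_Z we set Z = 1. Each monomial c·X^i·Y^j·Z^k in F becomes c·x^i·y^j·1^k = c·x^i·y^j.
Substituting Z = 1: F(X, Y, 1) = -x**2*y + 2*x**2 - 2*x*y**2 + x + 3*y**3 + y**2 + y + 2.
Note: deg(f) ≤ deg(F) = 3; strict inequality happens when F is divisible by Z (lost terms).


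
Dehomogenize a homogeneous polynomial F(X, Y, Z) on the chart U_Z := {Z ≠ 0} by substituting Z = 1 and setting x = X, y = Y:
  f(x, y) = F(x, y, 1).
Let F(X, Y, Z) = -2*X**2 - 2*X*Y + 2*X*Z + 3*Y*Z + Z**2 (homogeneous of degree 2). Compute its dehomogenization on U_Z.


f(x, y) = -2*x**2 - 2*x*y + 2*x + 3*y + 1

On U_Z we set Z = 1. Each monomial c·X^i·Y^j·Z^k in F becomes c·x^i·y^j·1^k = c·x^i·y^j.
Substituting Z = 1: F(X, Y, 1) = -2*x**2 - 2*x*y + 2*x + 3*y + 1.
Note: deg(f) ≤ deg(F) = 2; strict inequality happens when F is divisible by Z (lost terms).


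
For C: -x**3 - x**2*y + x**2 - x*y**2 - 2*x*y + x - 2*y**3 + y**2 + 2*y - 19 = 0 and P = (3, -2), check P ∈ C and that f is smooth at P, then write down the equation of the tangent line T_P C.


Tangent line at P: -8*x - 29*y - 34 = 0.

Step 1: f(3, -2) = 0, so P lies on C.
Step 2: partial derivatives
  f_x(x, y) = -3*x**2 - 2*x*y + 2*x - y**2 - 2*y + 1, f_y(x, y) = -x**2 - 2*x*y - 2*x - 6*y**2 + 2*y + 2.
  f_x(P) = -8, f_y(P) = -29 (gradient nonzero, so P is smooth).
Step 3: tangent line at P: -8·(x − 3) + -29·(y − -2) = 0.
Expanding: -8*x - 29*y - 34 = 0.


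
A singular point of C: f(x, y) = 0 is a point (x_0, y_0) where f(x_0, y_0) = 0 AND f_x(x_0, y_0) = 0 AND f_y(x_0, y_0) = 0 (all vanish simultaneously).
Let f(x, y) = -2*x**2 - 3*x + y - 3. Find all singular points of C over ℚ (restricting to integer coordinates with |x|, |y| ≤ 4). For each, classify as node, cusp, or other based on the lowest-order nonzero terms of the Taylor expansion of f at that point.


No singular points in the scanned grid; C is smooth there.

Compute partial derivatives:
  f_x = -4*x - 3.
  f_y = 1.
f_y = 1 is a nonzero constant, so f_y never vanishes: no point (x, y) can satisfy f = f_x = f_y = 0. In particular no (x, y) ∈ {−4, ..., 4}² is singular; the curve is smooth.


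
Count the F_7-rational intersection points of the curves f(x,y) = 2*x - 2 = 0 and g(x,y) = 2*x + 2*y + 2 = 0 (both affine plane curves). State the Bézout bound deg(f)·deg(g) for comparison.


Common zeros: {(1, 5)}; count = 1; Bézout bound = 1.

deg(f) = 1, deg(g) = 1, so Bézout bound = 1.
Scan x ∈ F_7. For each x, list the y ∈ F_7 with f(x, y) ≡ 0 and those with g(x, y) ≡ 0 (mod 7); the common zeros in that column are the intersection.
  x = 0: f ≡ 0 at y ∈ ∅; g ≡ 0 at y ∈ {6}; common: ∅.
  x = 1: f ≡ 0 at y ∈ {0, 1, 2, 3, 4, 5, 6}; g ≡ 0 at y ∈ {5}; common: {5}.
  x = 2: f ≡ 0 at y ∈ ∅; g ≡ 0 at y ∈ {4}; common: ∅.
  x = 3: f ≡ 0 at y ∈ ∅; g ≡ 0 at y ∈ {3}; common: ∅.
  x = 4: f ≡ 0 at y ∈ ∅; g ≡ 0 at y ∈ {2}; common: ∅.
  x = 5: f ≡ 0 at y ∈ ∅; g ≡ 0 at y ∈ {1}; common: ∅.
  x = 6: f ≡ 0 at y ∈ ∅; g ≡ 0 at y ∈ {0}; common: ∅.
Collecting: common zeros = {(1, 5)}, so the count is 1.
Comparison with the Bézout bound: 1 ≤ 1 = deg(f)·deg(g), as expected for curves with no common component (the bound is attained).


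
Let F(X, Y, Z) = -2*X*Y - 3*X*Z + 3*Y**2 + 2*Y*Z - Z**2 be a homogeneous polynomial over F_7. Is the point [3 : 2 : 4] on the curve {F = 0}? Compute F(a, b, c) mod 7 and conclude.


F(3,2,4) ≡ 6 (mod 7); P is NOT on the curve.

Evaluate F(3, 2, 4) term-by-term (mod 7).
  -2*X*Y ↦ -2·3·2·1 = -12
  -3*X*Z ↦ -3·3·1·4 = -36
  3*Y**2 ↦ 3·1·4·1 = 12
  2*Y*Z ↦ 2·1·2·4 = 16
  -Z**2 ↦ -1·1·1·16 = -16
Sum: F(3, 2, 4) = (-12) + (-36) + (12) + (16) + (-16) = -36.
Reducing mod 7: -36 ≡ 6 (mod 7).
Since F(a, b, c) ≡ 6 ≠ 0 (mod 7), P does NOT lie on the curve.


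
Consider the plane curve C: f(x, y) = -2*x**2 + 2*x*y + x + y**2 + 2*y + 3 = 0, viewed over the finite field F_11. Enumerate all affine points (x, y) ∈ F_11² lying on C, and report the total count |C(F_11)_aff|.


Affine F_11-points: {(0, 2), (0, 7), (2, 7), (2, 9), (5, 4), (5, 6), (7, 0), (7, 6), (8, 2), (10, 0)}; count = 10.

For each of the 121 pairs (x, y) ∈ F_11², evaluate f(x, y) mod 11. Record the zeros.
  x = 0: [0↦3, 1↦6, 2↦0, 3↦7, 4↦5, 5↦5, 6↦7, 7↦0, 8↦6, 9↦3, 10↦2]  zeros at y ∈ {2, 7}
  x = 1: [0↦2, 1↦7, 2↦3, 3↦1, 4↦1, 5↦3, 6↦7, 7↦2, 8↦10, 9↦9, 10↦10]  zeros at y ∈ ∅
  x = 2: [0↦8, 1↦4, 2↦2, 3↦2, 4↦4, 5↦8, 6↦3, 7↦0, 8↦10, 9↦0, 10↦3]  zeros at y ∈ {7, 9}
  x = 3: [0↦10, 1↦8, 2↦8, 3↦10, 4↦3, 5↦9, 6↦6, 7↦5, 8↦6, 9↦9, 10↦3]  zeros at y ∈ ∅
  x = 4: [0↦8, 1↦8, 2↦10, 3↦3, 4↦9, 5↦6, 6↦5, 7↦6, 8↦9, 9↦3, 10↦10]  zeros at y ∈ ∅
  x = 5: [0↦2, 1↦4, 2↦8, 3↦3, 4↦0, 5↦10, 6↦0, 7↦3, 8↦8, 9↦4, 10↦2]  zeros at y ∈ {4, 6}
  x = 6: [0↦3, 1↦7, 2↦2, 3↦10, 4↦9, 5↦10, 6↦2, 7↦7, 8↦3, 9↦1, 10↦1]  zeros at y ∈ ∅
  x = 7: [0↦0, 1↦6, 2↦3, 3↦2, 4↦3, 5↦6, 6↦0, 7↦7, 8↦5, 9↦5, 10↦7]  zeros at y ∈ {0, 6}
  x = 8: [0↦4, 1↦1, 2↦0, 3↦1, 4↦4, 5↦9, 6↦5, 7↦3, 8↦3, 9↦5, 10↦9]  zeros at y ∈ {2}
  x = 9: [0↦4, 1↦3, 2↦4, 3↦7, 4↦1, 5↦8, 6↦6, 7↦6, 8↦8, 9↦1, 10↦7]  zeros at y ∈ ∅
  x = 10: [0↦0, 1↦1, 2↦4, 3↦9, 4↦5, 5↦3, 6↦3, 7↦5, 8↦9, 9↦4, 10↦1]  zeros at y ∈ {0}
Collecting zeros: affine points = {(0, 2), (0, 7), (2, 7), (2, 9), (5, 4), (5, 6), (7, 0), (7, 6), (8, 2), (10, 0)}.
Total count |C(F_11)_aff| = 10.


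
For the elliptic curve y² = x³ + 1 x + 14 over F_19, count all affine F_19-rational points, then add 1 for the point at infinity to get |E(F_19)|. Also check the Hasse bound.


Affine points = {(1, 4), (1, 15), (2, 9), (2, 10), (3, 5), (3, 14), (4, 5), (4, 14), (5, 7), (5, 12), (9, 7), (9, 12), (10, 6), (10, 13), (11, 8), (11, 11), (12, 5), (12, 14), (13, 1), (13, 18), (14, 6), (14, 13), (17, 2), (17, 17)}; affine count = 24; |E(F_19)| = 25.

Discriminant check: Δ ∝ 4a³ + 27b² = 4·1³ + 27·14² = 4·1 + 27·196 ≡ 14 (mod 19). Nonzero ⇒ E is nonsingular.
For each x ∈ F_19, compute rhs = x³ + 1·x + 14 mod 19, then count y ∈ F_19 with y² ≡ rhs.
  x = 0: rhs = 14, matching y values: none (0 points).
  x = 1: rhs = 16, matching y values: 4, 15 (2 points).
  x = 2: rhs = 5, matching y values: 9, 10 (2 points).
  x = 3: rhs = 6, matching y values: 5, 14 (2 points).
  x = 4: rhs = 6, matching y values: 5, 14 (2 points).
  x = 5: rhs = 11, matching y values: 7, 12 (2 points).
  x = 6: rhs = 8, matching y values: none (0 points).
  x = 7: rhs = 3, matching y values: none (0 points).
  x = 8: rhs = 2, matching y values: none (0 points).
  x = 9: rhs = 11, matching y values: 7, 12 (2 points).
  x = 10: rhs = 17, matching y values: 6, 13 (2 points).
  x = 11: rhs = 7, matching y values: 8, 11 (2 points).
  x = 12: rhs = 6, matching y values: 5, 14 (2 points).
  x = 13: rhs = 1, matching y values: 1, 18 (2 points).
  x = 14: rhs = 17, matching y values: 6, 13 (2 points).
  x = 15: rhs = 3, matching y values: none (0 points).
  x = 16: rhs = 3, matching y values: none (0 points).
  x = 17: rhs = 4, matching y values: 2, 17 (2 points).
  x = 18: rhs = 12, matching y values: none (0 points).
Total affine count: 24.
Full point count |E(F_19)| = 24 + 1 = 25.
Hasse bound: |25 − (19+1)| = |5| = 5 ≤ 2√19 ≈ 8.7178 ✓.


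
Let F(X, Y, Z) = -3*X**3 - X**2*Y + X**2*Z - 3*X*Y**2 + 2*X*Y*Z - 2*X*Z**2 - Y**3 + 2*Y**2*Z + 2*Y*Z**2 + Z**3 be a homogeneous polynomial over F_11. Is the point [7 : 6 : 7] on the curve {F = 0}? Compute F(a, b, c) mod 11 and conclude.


F(7,6,7) ≡ 1 (mod 11); P is NOT on the curve.

Evaluate F(7, 6, 7) term-by-term (mod 11).
  -3*X**3 ↦ -3·343·1·1 = -1029
  -X**2*Y ↦ -1·49·6·1 = -294
  X**2*Z ↦ 1·49·1·7 = 343
  -3*X*Y**2 ↦ -3·7·36·1 = -756
  2*X*Y*Z ↦ 2·7·6·7 = 588
  -2*X*Z**2 ↦ -2·7·1·49 = -686
  -Y**3 ↦ -1·1·216·1 = -216
  2*Y**2*Z ↦ 2·1·36·7 = 504
  2*Y*Z**2 ↦ 2·1·6·49 = 588
  Z**3 ↦ 1·1·1·343 = 343
Sum: F(7, 6, 7) = (-1029) + (-294) + (343) + (-756) + (588) + (-686) + (-216) + (504) + (588) + (343) = -615.
Reducing mod 11: -615 ≡ 1 (mod 11).
Since F(a, b, c) ≡ 1 ≠ 0 (mod 11), P does NOT lie on the curve.


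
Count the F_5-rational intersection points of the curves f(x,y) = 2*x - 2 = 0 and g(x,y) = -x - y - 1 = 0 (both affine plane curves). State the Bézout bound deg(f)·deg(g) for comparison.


Common zeros: {(1, 3)}; count = 1; Bézout bound = 1.

deg(f) = 1, deg(g) = 1, so Bézout bound = 1.
Scan x ∈ F_5. For each x, list the y ∈ F_5 with f(x, y) ≡ 0 and those with g(x, y) ≡ 0 (mod 5); the common zeros in that column are the intersection.
  x = 0: f ≡ 0 at y ∈ ∅; g ≡ 0 at y ∈ {4}; common: ∅.
  x = 1: f ≡ 0 at y ∈ {0, 1, 2, 3, 4}; g ≡ 0 at y ∈ {3}; common: {3}.
  x = 2: f ≡ 0 at y ∈ ∅; g ≡ 0 at y ∈ {2}; common: ∅.
  x = 3: f ≡ 0 at y ∈ ∅; g ≡ 0 at y ∈ {1}; common: ∅.
  x = 4: f ≡ 0 at y ∈ ∅; g ≡ 0 at y ∈ {0}; common: ∅.
Collecting: common zeros = {(1, 3)}, so the count is 1.
Comparison with the Bézout bound: 1 ≤ 1 = deg(f)·deg(g), as expected for curves with no common component (the bound is attained).


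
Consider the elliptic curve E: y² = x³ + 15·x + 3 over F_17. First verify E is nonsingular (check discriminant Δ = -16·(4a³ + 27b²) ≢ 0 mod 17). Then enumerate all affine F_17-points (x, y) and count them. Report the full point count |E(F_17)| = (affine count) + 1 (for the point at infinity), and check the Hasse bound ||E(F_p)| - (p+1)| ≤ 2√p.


Affine points = {(1, 6), (1, 11), (4, 5), (4, 12), (5, 4), (5, 13), (7, 3), (7, 14), (9, 0), (13, 7), (13, 10), (14, 4), (14, 13), (15, 4), (15, 13), (16, 2), (16, 15)}; affine count = 17; |E(F_17)| = 18.

Discriminant check: Δ ∝ 4a³ + 27b² = 4·15³ + 27·3² = 4·3375 + 27·9 ≡ 7 (mod 17). Nonzero ⇒ E is nonsingular.
For each x ∈ F_17, compute rhs = x³ + 15·x + 3 mod 17, then count y ∈ F_17 with y² ≡ rhs.
  x = 0: rhs = 3, matching y values: none (0 points).
  x = 1: rhs = 2, matching y values: 6, 11 (2 points).
  x = 2: rhs = 7, matching y values: none (0 points).
  x = 3: rhs = 7, matching y values: none (0 points).
  x = 4: rhs = 8, matching y values: 5, 12 (2 points).
  x = 5: rhs = 16, matching y values: 4, 13 (2 points).
  x = 6: rhs = 3, matching y values: none (0 points).
  x = 7: rhs = 9, matching y values: 3, 14 (2 points).
  x = 8: rhs = 6, matching y values: none (0 points).
  x = 9: rhs = 0, matching y values: 0 (1 points).
  x = 10: rhs = 14, matching y values: none (0 points).
  x = 11: rhs = 3, matching y values: none (0 points).
  x = 12: rhs = 7, matching y values: none (0 points).
  x = 13: rhs = 15, matching y values: 7, 10 (2 points).
  x = 14: rhs = 16, matching y values: 4, 13 (2 points).
  x = 15: rhs = 16, matching y values: 4, 13 (2 points).
  x = 16: rhs = 4, matching y values: 2, 15 (2 points).
Total affine count: 17.
Full point count |E(F_17)| = 17 + 1 = 18.
Hasse bound: |18 − (17+1)| = |0| = 0 ≤ 2√17 ≈ 8.2462 ✓.


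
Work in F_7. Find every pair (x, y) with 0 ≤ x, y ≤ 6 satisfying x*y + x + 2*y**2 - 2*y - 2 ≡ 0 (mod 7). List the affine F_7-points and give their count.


Affine F_7-points: {(1, 1), (1, 3), (2, 0), (3, 5), (4, 2), (4, 4)}; count = 6.

For each of the 49 pairs (x, y) ∈ F_7², evaluate f(x, y) mod 7. Record the zeros.
  x = 0: [0↦5, 1↦5, 2↦2, 3↦3, 4↦1, 5↦3, 6↦2]  zeros at y ∈ ∅
  x = 1: [0↦6, 1↦0, 2↦5, 3↦0, 4↦6, 5↦2, 6↦2]  zeros at y ∈ {1, 3}
  x = 2: [0↦0, 1↦2, 2↦1, 3↦4, 4↦4, 5↦1, 6↦2]  zeros at y ∈ {0}
  x = 3: [0↦1, 1↦4, 2↦4, 3↦1, 4↦2, 5↦0, 6↦2]  zeros at y ∈ {5}
  x = 4: [0↦2, 1↦6, 2↦0, 3↦5, 4↦0, 5↦6, 6↦2]  zeros at y ∈ {2, 4}
  x = 5: [0↦3, 1↦1, 2↦3, 3↦2, 4↦5, 5↦5, 6↦2]  zeros at y ∈ ∅
  x = 6: [0↦4, 1↦3, 2↦6, 3↦6, 4↦3, 5↦4, 6↦2]  zeros at y ∈ ∅
Collecting zeros: affine points = {(1, 1), (1, 3), (2, 0), (3, 5), (4, 2), (4, 4)}.
Total count |C(F_7)_aff| = 6.


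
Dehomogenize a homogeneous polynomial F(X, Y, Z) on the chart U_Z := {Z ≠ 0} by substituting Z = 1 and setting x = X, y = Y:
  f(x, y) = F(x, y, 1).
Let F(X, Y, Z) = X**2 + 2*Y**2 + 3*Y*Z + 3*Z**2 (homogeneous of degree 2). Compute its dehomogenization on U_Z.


f(x, y) = x**2 + 2*y**2 + 3*y + 3

On U_Z we set Z = 1. Each monomial c·X^i·Y^j·Z^k in F becomes c·x^i·y^j·1^k = c·x^i·y^j.
Substituting Z = 1: F(X, Y, 1) = x**2 + 2*y**2 + 3*y + 3.
Note: deg(f) ≤ deg(F) = 2; strict inequality happens when F is divisible by Z (lost terms).


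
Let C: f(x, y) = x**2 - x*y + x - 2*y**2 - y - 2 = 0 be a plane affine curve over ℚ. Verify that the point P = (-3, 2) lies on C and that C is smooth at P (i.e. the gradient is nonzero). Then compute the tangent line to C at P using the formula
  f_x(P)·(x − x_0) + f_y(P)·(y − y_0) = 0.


Tangent line at P: -7*x - 6*y - 9 = 0.

Step 1: f(-3, 2) = 0, so P lies on C.
Step 2: partial derivatives
  f_x(x, y) = 2*x - y + 1, f_y(x, y) = -x - 4*y - 1.
  f_x(P) = -7, f_y(P) = -6 (gradient nonzero, so P is smooth).
Step 3: tangent line at P: -7·(x − -3) + -6·(y − 2) = 0.
Expanding: -7*x - 6*y - 9 = 0.


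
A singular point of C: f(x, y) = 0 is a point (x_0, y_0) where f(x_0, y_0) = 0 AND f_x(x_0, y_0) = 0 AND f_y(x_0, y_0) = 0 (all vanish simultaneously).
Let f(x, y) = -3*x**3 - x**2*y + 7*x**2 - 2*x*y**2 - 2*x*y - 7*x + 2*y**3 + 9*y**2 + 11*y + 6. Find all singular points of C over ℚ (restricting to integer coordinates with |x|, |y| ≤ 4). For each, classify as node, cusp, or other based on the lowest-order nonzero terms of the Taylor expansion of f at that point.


Singular points: {(1, -1)}; classification: node.

Compute partial derivatives:
  f_x = -9*x**2 - 2*x*y + 14*x - 2*y**2 - 2*y - 7.
  f_y = -x**2 - 4*x*y - 2*x + 6*y**2 + 18*y + 11.
Scan x_0 ∈ {−4, ..., 4}. For each x_0, f_y(x_0, y) is a polynomial in y; find its integer roots y ∈ {−4, ..., 4}, then test f_x and f at those candidates.
  x = -4: f_y(-4, y) = 6*y**2 + 34*y + 3; no integer root y with |y| ≤ 4.
  x = -3: f_y(-3, y) = 6*y**2 + 30*y + 8; no integer root y with |y| ≤ 4.
  x = -2: f_y(-2, y) = 6*y**2 + 26*y + 11; no integer root y with |y| ≤ 4.
  x = -1: f_y(-1, y) = 6*y**2 + 22*y + 12; vanishes at y ∈ {-3}. (-1, -3): f_x = -48 ≠ 0.
  x = 0: f_y(0, y) = 6*y**2 + 18*y + 11; no integer root y with |y| ≤ 4.
  x = 1: f_y(1, y) = 6*y**2 + 14*y + 8; vanishes at y ∈ {-1}. (1, -1): f_x = 0, f = 0 — SINGULAR.
  x = 2: f_y(2, y) = 6*y**2 + 10*y + 3; no integer root y with |y| ≤ 4.
  x = 3: f_y(3, y) = 6*y**2 + 6*y - 4; no integer root y with |y| ≤ 4.
  x = 4: f_y(4, y) = 6*y**2 + 2*y - 13; no integer root y with |y| ≤ 4.
Only singular point on the grid: (1, -1).
Classify: substitute x = 1 + u, y = -1 + v and expand: f = -3*u**3 - u**2*v - u**2 - 2*u*v**2 + 2*v**3 + v**2.
No constant or linear terms (consistent with a singular point). Quadratic part: -u**2 + v**2. Cubic part: -3*u**3 - u**2*v - 2*u*v**2 + 2*v**3.
The quadratic part v**2 - u**2 = (v − u)(v + u) splits into two distinct linear factors, so there are two distinct tangent lines y − -1 = ±(x − 1) — this is a node (ordinary double point).
Classification: node.


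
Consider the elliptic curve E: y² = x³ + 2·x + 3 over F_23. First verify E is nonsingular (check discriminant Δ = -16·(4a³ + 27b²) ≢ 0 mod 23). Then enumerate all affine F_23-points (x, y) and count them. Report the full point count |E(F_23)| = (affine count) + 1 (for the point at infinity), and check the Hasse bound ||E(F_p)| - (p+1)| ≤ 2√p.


Affine points = {(0, 7), (0, 16), (1, 11), (1, 12), (3, 6), (3, 17), (4, 11), (4, 12), (5, 0), (6, 1), (6, 22), (8, 5), (8, 18), (13, 8), (13, 15), (15, 2), (15, 21), (18, 11), (18, 12), (19, 0), (20, 4), (20, 19), (22, 0)}; affine count = 23; |E(F_23)| = 24.

Discriminant check: Δ ∝ 4a³ + 27b² = 4·2³ + 27·3² = 4·8 + 27·9 ≡ 22 (mod 23). Nonzero ⇒ E is nonsingular.
For each x ∈ F_23, compute rhs = x³ + 2·x + 3 mod 23, then count y ∈ F_23 with y² ≡ rhs.
  x = 0: rhs = 3, matching y values: 7, 16 (2 points).
  x = 1: rhs = 6, matching y values: 11, 12 (2 points).
  x = 2: rhs = 15, matching y values: none (0 points).
  x = 3: rhs = 13, matching y values: 6, 17 (2 points).
  x = 4: rhs = 6, matching y values: 11, 12 (2 points).
  x = 5: rhs = 0, matching y values: 0 (1 points).
  x = 6: rhs = 1, matching y values: 1, 22 (2 points).
  x = 7: rhs = 15, matching y values: none (0 points).
  x = 8: rhs = 2, matching y values: 5, 18 (2 points).
  x = 9: rhs = 14, matching y values: none (0 points).
  x = 10: rhs = 11, matching y values: none (0 points).
  x = 11: rhs = 22, matching y values: none (0 points).
  x = 12: rhs = 7, matching y values: none (0 points).
  x = 13: rhs = 18, matching y values: 8, 15 (2 points).
  x = 14: rhs = 15, matching y values: none (0 points).
  x = 15: rhs = 4, matching y values: 2, 21 (2 points).
  x = 16: rhs = 14, matching y values: none (0 points).
  x = 17: rhs = 5, matching y values: none (0 points).
  x = 18: rhs = 6, matching y values: 11, 12 (2 points).
  x = 19: rhs = 0, matching y values: 0 (1 points).
  x = 20: rhs = 16, matching y values: 4, 19 (2 points).
  x = 21: rhs = 14, matching y values: none (0 points).
  x = 22: rhs = 0, matching y values: 0 (1 points).
Total affine count: 23.
Full point count |E(F_23)| = 23 + 1 = 24.
Hasse bound: |24 − (23+1)| = |0| = 0 ≤ 2√23 ≈ 9.5917 ✓.


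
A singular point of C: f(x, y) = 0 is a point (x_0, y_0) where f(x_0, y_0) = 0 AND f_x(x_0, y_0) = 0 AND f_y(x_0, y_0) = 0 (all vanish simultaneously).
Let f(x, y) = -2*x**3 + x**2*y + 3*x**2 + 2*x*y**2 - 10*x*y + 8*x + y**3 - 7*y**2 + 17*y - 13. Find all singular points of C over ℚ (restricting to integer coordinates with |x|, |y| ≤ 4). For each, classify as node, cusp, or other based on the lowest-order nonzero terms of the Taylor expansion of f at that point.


Singular points: {(1, 2)}; classification: node.

Compute partial derivatives:
  f_x = -6*x**2 + 2*x*y + 6*x + 2*y**2 - 10*y + 8.
  f_y = x**2 + 4*x*y - 10*x + 3*y**2 - 14*y + 17.
Scan x_0 ∈ {−4, ..., 4}. For each x_0, f_y(x_0, y) is a polynomial in y; find its integer roots y ∈ {−4, ..., 4}, then test f_x and f at those candidates.
  x = -4: f_y(-4, y) = 3*y**2 - 30*y + 73; no integer root y with |y| ≤ 4.
  x = -3: f_y(-3, y) = 3*y**2 - 26*y + 56; vanishes at y ∈ {4}. (-3, 4): f_x = -96 ≠ 0.
  x = -2: f_y(-2, y) = 3*y**2 - 22*y + 41; no integer root y with |y| ≤ 4.
  x = -1: f_y(-1, y) = 3*y**2 - 18*y + 28; no integer root y with |y| ≤ 4.
  x = 0: f_y(0, y) = 3*y**2 - 14*y + 17; no integer root y with |y| ≤ 4.
  x = 1: f_y(1, y) = 3*y**2 - 10*y + 8; vanishes at y ∈ {2}. (1, 2): f_x = 0, f = 0 — SINGULAR.
  x = 2: f_y(2, y) = 3*y**2 - 6*y + 1; no integer root y with |y| ≤ 4.
  x = 3: f_y(3, y) = 3*y**2 - 2*y - 4; no integer root y with |y| ≤ 4.
  x = 4: f_y(4, y) = 3*y**2 + 2*y - 7; no integer root y with |y| ≤ 4.
Only singular point on the grid: (1, 2).
Classify: substitute x = 1 + u, y = 2 + v and expand: f = -2*u**3 + u**2*v - u**2 + 2*u*v**2 + v**3 + v**2.
No constant or linear terms (consistent with a singular point). Quadratic part: -u**2 + v**2. Cubic part: -2*u**3 + u**2*v + 2*u*v**2 + v**3.
The quadratic part v**2 - u**2 = (v − u)(v + u) splits into two distinct linear factors, so there are two distinct tangent lines y − 2 = ±(x − 1) — this is a node (ordinary double point).
Classification: node.


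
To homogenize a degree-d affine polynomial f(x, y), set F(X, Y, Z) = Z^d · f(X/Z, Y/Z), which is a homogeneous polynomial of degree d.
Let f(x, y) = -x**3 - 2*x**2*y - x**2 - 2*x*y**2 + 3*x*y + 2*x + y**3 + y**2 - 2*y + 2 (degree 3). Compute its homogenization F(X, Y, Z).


F(X, Y, Z) = -X**3 - 2*X**2*Y - X**2*Z - 2*X*Y**2 + 3*X*Y*Z + 2*X*Z**2 + Y**3 + Y**2*Z - 2*Y*Z**2 + 2*Z**3

deg(f) = 3.
Substitute x = X/Z, y = Y/Z into f, then multiply by Z^3.
  monomial -1·x^3·y^0 ↦ -1·X^3·Y^0·Z^0.
  monomial -2·x^2·y^1 ↦ -2·X^2·Y^1·Z^0.
  monomial -1·x^2·y^0 ↦ -1·X^2·Y^0·Z^1.
  monomial -2·x^1·y^2 ↦ -2·X^1·Y^2·Z^0.
  monomial 3·x^1·y^1 ↦ 3·X^1·Y^1·Z^1.
  monomial 2·x^1·y^0 ↦ 2·X^1·Y^0·Z^2.
  monomial 1·x^0·y^3 ↦ 1·X^0·Y^3·Z^0.
  monomial 1·x^0·y^2 ↦ 1·X^0·Y^2·Z^1.
  monomial -2·x^0·y^1 ↦ -2·X^0·Y^1·Z^2.
  monomial 2·x^0·y^0 ↦ 2·X^0·Y^0·Z^3.
Collecting: F(X, Y, Z) = -X**3 - 2*X**2*Y - X**2*Z - 2*X*Y**2 + 3*X*Y*Z + 2*X*Z**2 + Y**3 + Y**2*Z - 2*Y*Z**2 + 2*Z**3.


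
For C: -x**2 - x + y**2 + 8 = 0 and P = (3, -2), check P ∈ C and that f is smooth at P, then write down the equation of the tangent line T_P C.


Tangent line at P: -7*x - 4*y + 13 = 0.

Step 1: f(3, -2) = 0, so P lies on C.
Step 2: partial derivatives
  f_x(x, y) = -2*x - 1, f_y(x, y) = 2*y.
  f_x(P) = -7, f_y(P) = -4 (gradient nonzero, so P is smooth).
Step 3: tangent line at P: -7·(x − 3) + -4·(y − -2) = 0.
Expanding: -7*x - 4*y + 13 = 0.


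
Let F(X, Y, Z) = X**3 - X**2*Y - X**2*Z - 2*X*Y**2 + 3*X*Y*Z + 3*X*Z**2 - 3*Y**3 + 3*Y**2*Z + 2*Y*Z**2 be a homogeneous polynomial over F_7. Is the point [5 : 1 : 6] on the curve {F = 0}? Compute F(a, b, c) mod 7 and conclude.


F(5,1,6) ≡ 6 (mod 7); P is NOT on the curve.

Evaluate F(5, 1, 6) term-by-term (mod 7).
  X**3 ↦ 1·125·1·1 = 125
  -X**2*Y ↦ -1·25·1·1 = -25
  -X**2*Z ↦ -1·25·1·6 = -150
  -2*X*Y**2 ↦ -2·5·1·1 = -10
  3*X*Y*Z ↦ 3·5·1·6 = 90
  3*X*Z**2 ↦ 3·5·1·36 = 540
  -3*Y**3 ↦ -3·1·1·1 = -3
  3*Y**2*Z ↦ 3·1·1·6 = 18
  2*Y*Z**2 ↦ 2·1·1·36 = 72
Sum: F(5, 1, 6) = (125) + (-25) + (-150) + (-10) + (90) + (540) + (-3) + (18) + (72) = 657.
Reducing mod 7: 657 ≡ 6 (mod 7).
Since F(a, b, c) ≡ 6 ≠ 0 (mod 7), P does NOT lie on the curve.


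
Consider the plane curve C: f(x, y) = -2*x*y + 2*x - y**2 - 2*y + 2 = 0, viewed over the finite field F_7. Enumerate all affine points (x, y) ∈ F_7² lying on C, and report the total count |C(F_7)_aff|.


Affine F_7-points: {(1, 4), (1, 6), (2, 3), (2, 5), (4, 2), (6, 0)}; count = 6.

For each of the 49 pairs (x, y) ∈ F_7², evaluate f(x, y) mod 7. Record the zeros.
  x = 0: [0↦2, 1↦6, 2↦1, 3↦1, 4↦6, 5↦2, 6↦3]  zeros at y ∈ ∅
  x = 1: [0↦4, 1↦6, 2↦6, 3↦4, 4↦0, 5↦1, 6↦0]  zeros at y ∈ {4, 6}
  x = 2: [0↦6, 1↦6, 2↦4, 3↦0, 4↦1, 5↦0, 6↦4]  zeros at y ∈ {3, 5}
  x = 3: [0↦1, 1↦6, 2↦2, 3↦3, 4↦2, 5↦6, 6↦1]  zeros at y ∈ ∅
  x = 4: [0↦3, 1↦6, 2↦0, 3↦6, 4↦3, 5↦5, 6↦5]  zeros at y ∈ {2}
  x = 5: [0↦5, 1↦6, 2↦5, 3↦2, 4↦4, 5↦4, 6↦2]  zeros at y ∈ ∅
  x = 6: [0↦0, 1↦6, 2↦3, 3↦5, 4↦5, 5↦3, 6↦6]  zeros at y ∈ {0}
Collecting zeros: affine points = {(1, 4), (1, 6), (2, 3), (2, 5), (4, 2), (6, 0)}.
Total count |C(F_7)_aff| = 6.


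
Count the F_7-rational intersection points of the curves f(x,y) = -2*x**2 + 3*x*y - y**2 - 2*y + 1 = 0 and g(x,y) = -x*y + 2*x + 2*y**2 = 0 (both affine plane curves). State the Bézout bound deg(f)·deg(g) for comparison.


Common zeros: {(2, 4), (4, 6)}; count = 2; Bézout bound = 4.

deg(f) = 2, deg(g) = 2, so Bézout bound = 4.
Scan x ∈ F_7. For each x, list the y ∈ F_7 with f(x, y) ≡ 0 and those with g(x, y) ≡ 0 (mod 7); the common zeros in that column are the intersection.
  x = 0: f ≡ 0 at y ∈ {2, 3}; g ≡ 0 at y ∈ {0}; common: ∅.
  x = 1: f ≡ 0 at y ∈ {3, 5}; g ≡ 0 at y ∈ ∅; common: ∅.
  x = 2: f ≡ 0 at y ∈ {0, 4}; g ≡ 0 at y ∈ {4}; common: {4}.
  x = 3: f ≡ 0 at y ∈ {2, 5}; g ≡ 0 at y ∈ ∅; common: ∅.
  x = 4: f ≡ 0 at y ∈ {4, 6}; g ≡ 0 at y ∈ {3, 6}; common: {6}.
  x = 5: f ≡ 0 at y ∈ {0, 6}; g ≡ 0 at y ∈ {1, 5}; common: ∅.
  x = 6: f ≡ 0 at y ∈ {1}; g ≡ 0 at y ∈ ∅; common: ∅.
Collecting: common zeros = {(2, 4), (4, 6)}, so the count is 2.
Comparison with the Bézout bound: 2 ≤ 4 = deg(f)·deg(g), as expected for curves with no common component (the affine F_7-count falls short of the bound because intersections may lie at infinity, over extension fields, or carry multiplicity).


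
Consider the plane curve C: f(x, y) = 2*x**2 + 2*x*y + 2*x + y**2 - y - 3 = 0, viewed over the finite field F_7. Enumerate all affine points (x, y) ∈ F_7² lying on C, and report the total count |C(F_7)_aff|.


Affine F_7-points: {(1, 2), (1, 4), (2, 5), (2, 6), (3, 0), (3, 2), (5, 6), (6, 5)}; count = 8.

For each of the 49 pairs (x, y) ∈ F_7², evaluate f(x, y) mod 7. Record the zeros.
  x = 0: [0↦4, 1↦4, 2↦6, 3↦3, 4↦2, 5↦3, 6↦6]  zeros at y ∈ ∅
  x = 1: [0↦1, 1↦3, 2↦0, 3↦6, 4↦0, 5↦3, 6↦1]  zeros at y ∈ {2, 4}
  x = 2: [0↦2, 1↦6, 2↦5, 3↦6, 4↦2, 5↦0, 6↦0]  zeros at y ∈ {5, 6}
  x = 3: [0↦0, 1↦6, 2↦0, 3↦3, 4↦1, 5↦1, 6↦3]  zeros at y ∈ {0, 2}
  x = 4: [0↦2, 1↦3, 2↦6, 3↦4, 4↦4, 5↦6, 6↦3]  zeros at y ∈ ∅
  x = 5: [0↦1, 1↦4, 2↦2, 3↦2, 4↦4, 5↦1, 6↦0]  zeros at y ∈ {6}
  x = 6: [0↦4, 1↦2, 2↦2, 3↦4, 4↦1, 5↦0, 6↦1]  zeros at y ∈ {5}
Collecting zeros: affine points = {(1, 2), (1, 4), (2, 5), (2, 6), (3, 0), (3, 2), (5, 6), (6, 5)}.
Total count |C(F_7)_aff| = 8.


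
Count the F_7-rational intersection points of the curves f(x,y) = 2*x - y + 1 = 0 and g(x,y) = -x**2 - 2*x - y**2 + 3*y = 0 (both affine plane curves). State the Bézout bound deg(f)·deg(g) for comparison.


Common zeros: ∅; count = 0; Bézout bound = 2.

deg(f) = 1, deg(g) = 2, so Bézout bound = 2.
Scan x ∈ F_7. For each x, list the y ∈ F_7 with f(x, y) ≡ 0 and those with g(x, y) ≡ 0 (mod 7); the common zeros in that column are the intersection.
  x = 0: f ≡ 0 at y ∈ {1}; g ≡ 0 at y ∈ {0, 3}; common: ∅.
  x = 1: f ≡ 0 at y ∈ {3}; g ≡ 0 at y ∈ {4, 6}; common: ∅.
  x = 2: f ≡ 0 at y ∈ {5}; g ≡ 0 at y ∈ ∅; common: ∅.
  x = 3: f ≡ 0 at y ∈ {0}; g ≡ 0 at y ∈ ∅; common: ∅.
  x = 4: f ≡ 0 at y ∈ {2}; g ≡ 0 at y ∈ {4, 6}; common: ∅.
  x = 5: f ≡ 0 at y ∈ {4}; g ≡ 0 at y ∈ {0, 3}; common: ∅.
  x = 6: f ≡ 0 at y ∈ {6}; g ≡ 0 at y ∈ ∅; common: ∅.
Collecting: common zeros = ∅, so the count is 0.
Comparison with the Bézout bound: 0 ≤ 2 = deg(f)·deg(g), as expected for curves with no common component (the affine F_7-count falls short of the bound because intersections may lie at infinity, over extension fields, or carry multiplicity).


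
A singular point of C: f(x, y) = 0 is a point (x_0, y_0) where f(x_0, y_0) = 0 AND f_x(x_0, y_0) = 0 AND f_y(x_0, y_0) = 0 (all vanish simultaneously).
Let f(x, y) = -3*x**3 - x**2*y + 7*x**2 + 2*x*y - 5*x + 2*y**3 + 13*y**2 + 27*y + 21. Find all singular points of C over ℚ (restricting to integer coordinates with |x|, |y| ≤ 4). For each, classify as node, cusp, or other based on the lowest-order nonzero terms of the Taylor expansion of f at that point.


Singular points: {(1, -2)}; classification: cusp.

Compute partial derivatives:
  f_x = -9*x**2 - 2*x*y + 14*x + 2*y - 5.
  f_y = -x**2 + 2*x + 6*y**2 + 26*y + 27.
Scan x_0 ∈ {−4, ..., 4}. For each x_0, f_y(x_0, y) is a polynomial in y; find its integer roots y ∈ {−4, ..., 4}, then test f_x and f at those candidates.
  x = -4: f_y(-4, y) = 6*y**2 + 26*y + 3; no integer root y with |y| ≤ 4.
  x = -3: f_y(-3, y) = 6*y**2 + 26*y + 12; no integer root y with |y| ≤ 4.
  x = -2: f_y(-2, y) = 6*y**2 + 26*y + 19; no integer root y with |y| ≤ 4.
  x = -1: f_y(-1, y) = 6*y**2 + 26*y + 24; vanishes at y ∈ {-3}. (-1, -3): f_x = -40 ≠ 0.
  x = 0: f_y(0, y) = 6*y**2 + 26*y + 27; no integer root y with |y| ≤ 4.
  x = 1: f_y(1, y) = 6*y**2 + 26*y + 28; vanishes at y ∈ {-2}. (1, -2): f_x = 0, f = 0 — SINGULAR.
  x = 2: f_y(2, y) = 6*y**2 + 26*y + 27; no integer root y with |y| ≤ 4.
  x = 3: f_y(3, y) = 6*y**2 + 26*y + 24; vanishes at y ∈ {-3}. (3, -3): f_x = -32 ≠ 0.
  x = 4: f_y(4, y) = 6*y**2 + 26*y + 19; no integer root y with |y| ≤ 4.
Only singular point on the grid: (1, -2).
Classify: substitute x = 1 + u, y = -2 + v and expand: f = -3*u**3 - u**2*v + 2*v**3 + v**2.
No constant or linear terms (consistent with a singular point). Quadratic part: v**2. Cubic part: -3*u**3 - u**2*v + 2*v**3.
The quadratic part v**2 is a perfect square, so there is a single (double) tangent line v = 0, i.e. y = -2. Restricting the cubic part to that line (v = 0) leaves -3*u**3 ≠ 0, so f is not divisible by v and the branch is v² ≈ 3*u**3 to lowest order — this is a cusp.
Classification: cusp.


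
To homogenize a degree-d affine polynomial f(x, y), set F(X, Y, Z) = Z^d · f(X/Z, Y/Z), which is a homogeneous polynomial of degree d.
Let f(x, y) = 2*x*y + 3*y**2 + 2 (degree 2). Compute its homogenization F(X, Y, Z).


F(X, Y, Z) = 2*X*Y + 3*Y**2 + 2*Z**2

deg(f) = 2.
Substitute x = X/Z, y = Y/Z into f, then multiply by Z^2.
  monomial 2·x^1·y^1 ↦ 2·X^1·Y^1·Z^0.
  monomial 3·x^0·y^2 ↦ 3·X^0·Y^2·Z^0.
  monomial 2·x^0·y^0 ↦ 2·X^0·Y^0·Z^2.
Collecting: F(X, Y, Z) = 2*X*Y + 3*Y**2 + 2*Z**2.


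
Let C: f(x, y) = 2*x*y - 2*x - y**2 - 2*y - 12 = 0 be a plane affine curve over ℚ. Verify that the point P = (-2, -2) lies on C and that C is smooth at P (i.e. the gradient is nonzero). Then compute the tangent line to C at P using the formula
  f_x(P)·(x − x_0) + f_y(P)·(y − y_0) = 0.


Tangent line at P: -6*x - 2*y - 16 = 0.

Step 1: f(-2, -2) = 0, so P lies on C.
Step 2: partial derivatives
  f_x(x, y) = 2*y - 2, f_y(x, y) = 2*x - 2*y - 2.
  f_x(P) = -6, f_y(P) = -2 (gradient nonzero, so P is smooth).
Step 3: tangent line at P: -6·(x − -2) + -2·(y − -2) = 0.
Expanding: -6*x - 2*y - 16 = 0.


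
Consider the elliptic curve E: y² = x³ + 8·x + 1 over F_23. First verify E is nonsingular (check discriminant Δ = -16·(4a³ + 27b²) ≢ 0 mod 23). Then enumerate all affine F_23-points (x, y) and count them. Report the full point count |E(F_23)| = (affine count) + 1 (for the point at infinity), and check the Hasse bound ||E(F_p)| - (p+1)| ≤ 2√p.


Affine points = {(0, 1), (0, 22), (2, 5), (2, 18), (3, 11), (3, 12), (6, 9), (6, 14), (7, 3), (7, 20), (8, 5), (8, 18), (10, 0), (12, 10), (12, 13), (13, 5), (13, 18), (15, 0), (16, 4), (16, 19), (17, 6), (17, 17), (21, 0)}; affine count = 23; |E(F_23)| = 24.

Discriminant check: Δ ∝ 4a³ + 27b² = 4·8³ + 27·1² = 4·512 + 27·1 ≡ 5 (mod 23). Nonzero ⇒ E is nonsingular.
For each x ∈ F_23, compute rhs = x³ + 8·x + 1 mod 23, then count y ∈ F_23 with y² ≡ rhs.
  x = 0: rhs = 1, matching y values: 1, 22 (2 points).
  x = 1: rhs = 10, matching y values: none (0 points).
  x = 2: rhs = 2, matching y values: 5, 18 (2 points).
  x = 3: rhs = 6, matching y values: 11, 12 (2 points).
  x = 4: rhs = 5, matching y values: none (0 points).
  x = 5: rhs = 5, matching y values: none (0 points).
  x = 6: rhs = 12, matching y values: 9, 14 (2 points).
  x = 7: rhs = 9, matching y values: 3, 20 (2 points).
  x = 8: rhs = 2, matching y values: 5, 18 (2 points).
  x = 9: rhs = 20, matching y values: none (0 points).
  x = 10: rhs = 0, matching y values: 0 (1 points).
  x = 11: rhs = 17, matching y values: none (0 points).
  x = 12: rhs = 8, matching y values: 10, 13 (2 points).
  x = 13: rhs = 2, matching y values: 5, 18 (2 points).
  x = 14: rhs = 5, matching y values: none (0 points).
  x = 15: rhs = 0, matching y values: 0 (1 points).
  x = 16: rhs = 16, matching y values: 4, 19 (2 points).
  x = 17: rhs = 13, matching y values: 6, 17 (2 points).
  x = 18: rhs = 20, matching y values: none (0 points).
  x = 19: rhs = 20, matching y values: none (0 points).
  x = 20: rhs = 19, matching y values: none (0 points).
  x = 21: rhs = 0, matching y values: 0 (1 points).
  x = 22: rhs = 15, matching y values: none (0 points).
Total affine count: 23.
Full point count |E(F_23)| = 23 + 1 = 24.
Hasse bound: |24 − (23+1)| = |0| = 0 ≤ 2√23 ≈ 9.5917 ✓.


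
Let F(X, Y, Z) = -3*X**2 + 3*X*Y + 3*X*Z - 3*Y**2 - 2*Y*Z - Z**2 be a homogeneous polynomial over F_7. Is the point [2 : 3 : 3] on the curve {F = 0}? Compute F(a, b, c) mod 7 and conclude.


F(2,3,3) ≡ 5 (mod 7); P is NOT on the curve.

Evaluate F(2, 3, 3) term-by-term (mod 7).
  -3*X**2 ↦ -3·4·1·1 = -12
  3*X*Y ↦ 3·2·3·1 = 18
  3*X*Z ↦ 3·2·1·3 = 18
  -3*Y**2 ↦ -3·1·9·1 = -27
  -2*Y*Z ↦ -2·1·3·3 = -18
  -Z**2 ↦ -1·1·1·9 = -9
Sum: F(2, 3, 3) = (-12) + (18) + (18) + (-27) + (-18) + (-9) = -30.
Reducing mod 7: -30 ≡ 5 (mod 7).
Since F(a, b, c) ≡ 5 ≠ 0 (mod 7), P does NOT lie on the curve.


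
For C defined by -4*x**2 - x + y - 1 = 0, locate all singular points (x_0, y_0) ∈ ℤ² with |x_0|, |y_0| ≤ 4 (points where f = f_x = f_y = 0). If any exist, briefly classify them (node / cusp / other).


No singular points in the scanned grid; C is smooth there.

Compute partial derivatives:
  f_x = -8*x - 1.
  f_y = 1.
f_y = 1 is a nonzero constant, so f_y never vanishes: no point (x, y) can satisfy f = f_x = f_y = 0. In particular no (x, y) ∈ {−4, ..., 4}² is singular; the curve is smooth.


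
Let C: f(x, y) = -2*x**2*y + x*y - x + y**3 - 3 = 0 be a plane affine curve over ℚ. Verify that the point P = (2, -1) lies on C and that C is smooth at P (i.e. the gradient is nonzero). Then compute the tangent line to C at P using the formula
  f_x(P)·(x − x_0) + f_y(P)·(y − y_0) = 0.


Tangent line at P: 6*x - 3*y - 15 = 0.

Step 1: f(2, -1) = 0, so P lies on C.
Step 2: partial derivatives
  f_x(x, y) = -4*x*y + y - 1, f_y(x, y) = -2*x**2 + x + 3*y**2.
  f_x(P) = 6, f_y(P) = -3 (gradient nonzero, so P is smooth).
Step 3: tangent line at P: 6·(x − 2) + -3·(y − -1) = 0.
Expanding: 6*x - 3*y - 15 = 0.


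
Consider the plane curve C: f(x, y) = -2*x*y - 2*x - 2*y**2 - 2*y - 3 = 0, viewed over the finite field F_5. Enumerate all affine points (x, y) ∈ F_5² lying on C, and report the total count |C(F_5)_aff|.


Affine F_5-points: {(0, 2), (1, 0), (1, 3), (2, 1)}; count = 4.

For each of the 25 pairs (x, y) ∈ F_5², evaluate f(x, y) mod 5. Record the zeros.
  x = 0: [0↦2, 1↦3, 2↦0, 3↦3, 4↦2]  zeros at y ∈ {2}
  x = 1: [0↦0, 1↦4, 2↦4, 3↦0, 4↦2]  zeros at y ∈ {0, 3}
  x = 2: [0↦3, 1↦0, 2↦3, 3↦2, 4↦2]  zeros at y ∈ {1}
  x = 3: [0↦1, 1↦1, 2↦2, 3↦4, 4↦2]  zeros at y ∈ ∅
  x = 4: [0↦4, 1↦2, 2↦1, 3↦1, 4↦2]  zeros at y ∈ ∅
Collecting zeros: affine points = {(0, 2), (1, 0), (1, 3), (2, 1)}.
Total count |C(F_5)_aff| = 4.


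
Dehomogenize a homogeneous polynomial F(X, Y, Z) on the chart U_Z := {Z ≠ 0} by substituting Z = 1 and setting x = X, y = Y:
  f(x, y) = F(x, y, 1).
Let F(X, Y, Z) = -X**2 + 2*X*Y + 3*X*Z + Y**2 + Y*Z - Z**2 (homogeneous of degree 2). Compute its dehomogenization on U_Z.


f(x, y) = -x**2 + 2*x*y + 3*x + y**2 + y - 1

On U_Z we set Z = 1. Each monomial c·X^i·Y^j·Z^k in F becomes c·x^i·y^j·1^k = c·x^i·y^j.
Substituting Z = 1: F(X, Y, 1) = -x**2 + 2*x*y + 3*x + y**2 + y - 1.
Note: deg(f) ≤ deg(F) = 2; strict inequality happens when F is divisible by Z (lost terms).


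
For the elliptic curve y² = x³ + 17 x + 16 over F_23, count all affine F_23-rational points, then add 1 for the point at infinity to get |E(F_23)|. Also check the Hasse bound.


Affine points = {(0, 4), (0, 19), (2, 9), (2, 14), (3, 5), (3, 18), (6, 9), (6, 14), (7, 8), (7, 15), (9, 1), (9, 22), (10, 6), (10, 17), (11, 4), (11, 19), (12, 4), (12, 19), (14, 10), (14, 13), (15, 9), (15, 14), (18, 6), (18, 17)}; affine count = 24; |E(F_23)| = 25.

Discriminant check: Δ ∝ 4a³ + 27b² = 4·17³ + 27·16² = 4·4913 + 27·256 ≡ 22 (mod 23). Nonzero ⇒ E is nonsingular.
For each x ∈ F_23, compute rhs = x³ + 17·x + 16 mod 23, then count y ∈ F_23 with y² ≡ rhs.
  x = 0: rhs = 16, matching y values: 4, 19 (2 points).
  x = 1: rhs = 11, matching y values: none (0 points).
  x = 2: rhs = 12, matching y values: 9, 14 (2 points).
  x = 3: rhs = 2, matching y values: 5, 18 (2 points).
  x = 4: rhs = 10, matching y values: none (0 points).
  x = 5: rhs = 19, matching y values: none (0 points).
  x = 6: rhs = 12, matching y values: 9, 14 (2 points).
  x = 7: rhs = 18, matching y values: 8, 15 (2 points).
  x = 8: rhs = 20, matching y values: none (0 points).
  x = 9: rhs = 1, matching y values: 1, 22 (2 points).
  x = 10: rhs = 13, matching y values: 6, 17 (2 points).
  x = 11: rhs = 16, matching y values: 4, 19 (2 points).
  x = 12: rhs = 16, matching y values: 4, 19 (2 points).
  x = 13: rhs = 19, matching y values: none (0 points).
  x = 14: rhs = 8, matching y values: 10, 13 (2 points).
  x = 15: rhs = 12, matching y values: 9, 14 (2 points).
  x = 16: rhs = 14, matching y values: none (0 points).
  x = 17: rhs = 20, matching y values: none (0 points).
  x = 18: rhs = 13, matching y values: 6, 17 (2 points).
  x = 19: rhs = 22, matching y values: none (0 points).
  x = 20: rhs = 7, matching y values: none (0 points).
  x = 21: rhs = 20, matching y values: none (0 points).
  x = 22: rhs = 21, matching y values: none (0 points).
Total affine count: 24.
Full point count |E(F_23)| = 24 + 1 = 25.
Hasse bound: |25 − (23+1)| = |1| = 1 ≤ 2√23 ≈ 9.5917 ✓.


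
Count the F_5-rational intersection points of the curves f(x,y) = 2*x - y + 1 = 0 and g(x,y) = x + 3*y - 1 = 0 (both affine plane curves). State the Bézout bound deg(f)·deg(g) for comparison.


Common zeros: {(4, 4)}; count = 1; Bézout bound = 1.

deg(f) = 1, deg(g) = 1, so Bézout bound = 1.
Scan x ∈ F_5. For each x, list the y ∈ F_5 with f(x, y) ≡ 0 and those with g(x, y) ≡ 0 (mod 5); the common zeros in that column are the intersection.
  x = 0: f ≡ 0 at y ∈ {1}; g ≡ 0 at y ∈ {2}; common: ∅.
  x = 1: f ≡ 0 at y ∈ {3}; g ≡ 0 at y ∈ {0}; common: ∅.
  x = 2: f ≡ 0 at y ∈ {0}; g ≡ 0 at y ∈ {3}; common: ∅.
  x = 3: f ≡ 0 at y ∈ {2}; g ≡ 0 at y ∈ {1}; common: ∅.
  x = 4: f ≡ 0 at y ∈ {4}; g ≡ 0 at y ∈ {4}; common: {4}.
Collecting: common zeros = {(4, 4)}, so the count is 1.
Comparison with the Bézout bound: 1 ≤ 1 = deg(f)·deg(g), as expected for curves with no common component (the bound is attained).


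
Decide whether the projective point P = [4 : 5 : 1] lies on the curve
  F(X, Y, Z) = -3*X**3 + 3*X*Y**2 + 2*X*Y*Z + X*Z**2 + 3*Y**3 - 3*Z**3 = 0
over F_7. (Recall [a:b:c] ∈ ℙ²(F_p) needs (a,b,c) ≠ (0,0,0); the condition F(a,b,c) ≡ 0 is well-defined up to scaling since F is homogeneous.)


F(4,5,1) ≡ 6 (mod 7); P is NOT on the curve.

Evaluate F(4, 5, 1) term-by-term (mod 7).
  -3*X**3 ↦ -3·64·1·1 = -192
  3*X*Y**2 ↦ 3·4·25·1 = 300
  2*X*Y*Z ↦ 2·4·5·1 = 40
  X*Z**2 ↦ 1·4·1·1 = 4
  3*Y**3 ↦ 3·1·125·1 = 375
  -3*Z**3 ↦ -3·1·1·1 = -3
Sum: F(4, 5, 1) = (-192) + (300) + (40) + (4) + (375) + (-3) = 524.
Reducing mod 7: 524 ≡ 6 (mod 7).
Since F(a, b, c) ≡ 6 ≠ 0 (mod 7), P does NOT lie on the curve.


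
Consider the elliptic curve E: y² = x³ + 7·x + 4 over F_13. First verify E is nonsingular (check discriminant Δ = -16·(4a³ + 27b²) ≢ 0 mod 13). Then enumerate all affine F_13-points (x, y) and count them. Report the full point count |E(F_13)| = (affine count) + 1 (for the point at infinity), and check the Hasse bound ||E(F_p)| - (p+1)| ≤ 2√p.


Affine points = {(0, 2), (0, 11), (1, 5), (1, 8), (2, 0), (3, 0), (8, 0), (9, 4), (9, 9), (12, 3), (12, 10)}; affine count = 11; |E(F_13)| = 12.

Discriminant check: Δ ∝ 4a³ + 27b² = 4·7³ + 27·4² = 4·343 + 27·16 ≡ 10 (mod 13). Nonzero ⇒ E is nonsingular.
For each x ∈ F_13, compute rhs = x³ + 7·x + 4 mod 13, then count y ∈ F_13 with y² ≡ rhs.
  x = 0: rhs = 4, matching y values: 2, 11 (2 points).
  x = 1: rhs = 12, matching y values: 5, 8 (2 points).
  x = 2: rhs = 0, matching y values: 0 (1 points).
  x = 3: rhs = 0, matching y values: 0 (1 points).
  x = 4: rhs = 5, matching y values: none (0 points).
  x = 5: rhs = 8, matching y values: none (0 points).
  x = 6: rhs = 2, matching y values: none (0 points).
  x = 7: rhs = 6, matching y values: none (0 points).
  x = 8: rhs = 0, matching y values: 0 (1 points).
  x = 9: rhs = 3, matching y values: 4, 9 (2 points).
  x = 10: rhs = 8, matching y values: none (0 points).
  x = 11: rhs = 8, matching y values: none (0 points).
  x = 12: rhs = 9, matching y values: 3, 10 (2 points).
Total affine count: 11.
Full point count |E(F_13)| = 11 + 1 = 12.
Hasse bound: |12 − (13+1)| = |-2| = 2 ≤ 2√13 ≈ 7.2111 ✓.
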